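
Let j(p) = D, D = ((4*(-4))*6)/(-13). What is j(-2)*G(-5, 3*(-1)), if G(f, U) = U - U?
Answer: 0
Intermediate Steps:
G(f, U) = 0
D = 96/13 (D = -16*6*(-1/13) = -96*(-1/13) = 96/13 ≈ 7.3846)
j(p) = 96/13
j(-2)*G(-5, 3*(-1)) = (96/13)*0 = 0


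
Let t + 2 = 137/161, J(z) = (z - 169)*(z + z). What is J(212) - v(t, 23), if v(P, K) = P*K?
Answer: 127809/7 ≈ 18258.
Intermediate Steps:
J(z) = 2*z*(-169 + z) (J(z) = (-169 + z)*(2*z) = 2*z*(-169 + z))
t = -185/161 (t = -2 + 137/161 = -185/161 ≈ -1.1491)
v(P, K) = K*P
J(212) - v(t, 23) = 2*212*(-169 + 212) - 23*(-185)/161 = 2*212*43 - 1*(-185/7) = 18232 + 185/7 = 127809/7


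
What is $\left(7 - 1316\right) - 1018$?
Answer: $-2327$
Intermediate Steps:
$\left(7 - 1316\right) - 1018 = -1309 - 1018 = -2327$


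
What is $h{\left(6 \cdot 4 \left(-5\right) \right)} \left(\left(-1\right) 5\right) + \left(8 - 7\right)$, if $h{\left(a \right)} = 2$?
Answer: $-9$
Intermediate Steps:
$h{\left(6 \cdot 4 \left(-5\right) \right)} \left(\left(-1\right) 5\right) + \left(8 - 7\right) = 2 \left(\left(-1\right) 5\right) + \left(8 - 7\right) = 2 \left(-5\right) + \left(8 - 7\right) = -10 + 1 = -9$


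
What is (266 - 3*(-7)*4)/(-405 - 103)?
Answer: -175/254 ≈ -0.68898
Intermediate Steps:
(266 - 3*(-7)*4)/(-405 - 103) = (266 + 21*4)/(-508) = (266 + 84)*(-1/508) = 350*(-1/508) = -175/254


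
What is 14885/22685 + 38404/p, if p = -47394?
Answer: -1274885/8270253 ≈ -0.15415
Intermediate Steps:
14885/22685 + 38404/p = 14885/22685 + 38404/(-47394) = 14885*(1/22685) + 38404*(-1/47394) = 229/349 - 19202/23697 = -1274885/8270253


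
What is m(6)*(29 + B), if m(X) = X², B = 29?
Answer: 2088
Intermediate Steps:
m(6)*(29 + B) = 6²*(29 + 29) = 36*58 = 2088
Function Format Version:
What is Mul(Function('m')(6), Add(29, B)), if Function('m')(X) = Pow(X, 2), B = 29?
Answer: 2088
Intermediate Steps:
Mul(Function('m')(6), Add(29, B)) = Mul(Pow(6, 2), Add(29, 29)) = Mul(36, 58) = 2088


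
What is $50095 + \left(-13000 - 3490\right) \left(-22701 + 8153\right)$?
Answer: $239946615$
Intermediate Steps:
$50095 + \left(-13000 - 3490\right) \left(-22701 + 8153\right) = 50095 + \left(-13000 + \left(-4335 + 845\right)\right) \left(-14548\right) = 50095 + \left(-13000 - 3490\right) \left(-14548\right) = 50095 - -239896520 = 50095 + 239896520 = 239946615$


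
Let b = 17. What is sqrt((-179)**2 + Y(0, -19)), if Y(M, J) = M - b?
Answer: 2*sqrt(8006) ≈ 178.95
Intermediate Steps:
Y(M, J) = -17 + M (Y(M, J) = M - 1*17 = M - 17 = -17 + M)
sqrt((-179)**2 + Y(0, -19)) = sqrt((-179)**2 + (-17 + 0)) = sqrt(32041 - 17) = sqrt(32024) = 2*sqrt(8006)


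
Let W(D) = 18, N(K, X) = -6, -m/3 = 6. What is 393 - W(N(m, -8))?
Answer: 375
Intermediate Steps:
m = -18 (m = -3*6 = -18)
393 - W(N(m, -8)) = 393 - 1*18 = 393 - 18 = 375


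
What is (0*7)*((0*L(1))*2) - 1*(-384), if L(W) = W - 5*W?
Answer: 384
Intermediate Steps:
L(W) = -4*W
(0*7)*((0*L(1))*2) - 1*(-384) = (0*7)*((0*(-4*1))*2) - 1*(-384) = 0*((0*(-4))*2) + 384 = 0*(0*2) + 384 = 0*0 + 384 = 0 + 384 = 384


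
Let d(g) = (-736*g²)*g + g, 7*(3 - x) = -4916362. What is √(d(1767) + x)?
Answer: 4*I*√12435506674073/7 ≈ 2.0151e+6*I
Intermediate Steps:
x = 4916383/7 (x = 3 - ⅐*(-4916362) = 3 + 4916362/7 = 4916383/7 ≈ 7.0234e+5)
d(g) = g - 736*g³ (d(g) = -736*g³ + g = g - 736*g³)
√(d(1767) + x) = √((1767 - 736*1767³) + 4916383/7) = √((1767 - 736*5517084663) + 4916383/7) = √((1767 - 4060574311968) + 4916383/7) = √(-4060574310201 + 4916383/7) = √(-28424015255024/7) = 4*I*√12435506674073/7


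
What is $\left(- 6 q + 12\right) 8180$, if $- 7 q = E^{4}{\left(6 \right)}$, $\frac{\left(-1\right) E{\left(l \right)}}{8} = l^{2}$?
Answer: $\frac{337656026922000}{7} \approx 4.8237 \cdot 10^{13}$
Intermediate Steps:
$E{\left(l \right)} = - 8 l^{2}$
$q = - \frac{6879707136}{7}$ ($q = - \frac{\left(- 8 \cdot 6^{2}\right)^{4}}{7} = - \frac{\left(\left(-8\right) 36\right)^{4}}{7} = - \frac{\left(-288\right)^{4}}{7} = \left(- \frac{1}{7}\right) 6879707136 = - \frac{6879707136}{7} \approx -9.8282 \cdot 10^{8}$)
$\left(- 6 q + 12\right) 8180 = \left(\left(-6\right) \left(- \frac{6879707136}{7}\right) + 12\right) 8180 = \left(\frac{41278242816}{7} + 12\right) 8180 = \frac{41278242900}{7} \cdot 8180 = \frac{337656026922000}{7}$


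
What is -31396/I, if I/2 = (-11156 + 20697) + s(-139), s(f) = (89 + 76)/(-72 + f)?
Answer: -1656139/1006493 ≈ -1.6455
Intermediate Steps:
s(f) = 165/(-72 + f)
I = 4025972/211 (I = 2*((-11156 + 20697) + 165/(-72 - 139)) = 2*(9541 + 165/(-211)) = 2*(9541 + 165*(-1/211)) = 2*(9541 - 165/211) = 2*(2012986/211) = 4025972/211 ≈ 19080.)
-31396/I = -31396/4025972/211 = -31396*211/4025972 = -1656139/1006493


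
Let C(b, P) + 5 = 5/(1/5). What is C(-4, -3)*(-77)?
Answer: -1540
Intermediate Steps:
C(b, P) = 20 (C(b, P) = -5 + 5/(1/5) = -5 + 5*5 = -5 + 25 = 20)
C(-4, -3)*(-77) = 20*(-77) = -1540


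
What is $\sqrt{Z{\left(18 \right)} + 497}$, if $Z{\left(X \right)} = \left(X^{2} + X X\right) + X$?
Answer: $\sqrt{1163} \approx 34.103$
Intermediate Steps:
$Z{\left(X \right)} = X + 2 X^{2}$ ($Z{\left(X \right)} = \left(X^{2} + X^{2}\right) + X = 2 X^{2} + X = X + 2 X^{2}$)
$\sqrt{Z{\left(18 \right)} + 497} = \sqrt{18 \left(1 + 2 \cdot 18\right) + 497} = \sqrt{18 \left(1 + 36\right) + 497} = \sqrt{18 \cdot 37 + 497} = \sqrt{666 + 497} = \sqrt{1163}$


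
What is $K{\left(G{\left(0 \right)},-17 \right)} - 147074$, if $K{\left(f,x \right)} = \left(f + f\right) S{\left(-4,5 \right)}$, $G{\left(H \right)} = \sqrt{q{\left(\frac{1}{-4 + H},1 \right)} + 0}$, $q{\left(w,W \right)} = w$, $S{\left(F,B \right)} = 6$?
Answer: $-147074 + 6 i \approx -1.4707 \cdot 10^{5} + 6.0 i$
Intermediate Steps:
$G{\left(H \right)} = \sqrt{\frac{1}{-4 + H}}$ ($G{\left(H \right)} = \sqrt{\frac{1}{-4 + H} + 0} = \sqrt{\frac{1}{-4 + H}}$)
$K{\left(f,x \right)} = 12 f$ ($K{\left(f,x \right)} = \left(f + f\right) 6 = 2 f 6 = 12 f$)
$K{\left(G{\left(0 \right)},-17 \right)} - 147074 = 12 \sqrt{\frac{1}{-4 + 0}} - 147074 = 12 \sqrt{\frac{1}{-4}} - 147074 = 12 \sqrt{- \frac{1}{4}} - 147074 = 12 \frac{i}{2} - 147074 = 6 i - 147074 = -147074 + 6 i$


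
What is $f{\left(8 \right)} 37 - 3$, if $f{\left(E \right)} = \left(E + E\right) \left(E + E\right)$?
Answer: $9469$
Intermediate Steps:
$f{\left(E \right)} = 4 E^{2}$ ($f{\left(E \right)} = 2 E 2 E = 4 E^{2}$)
$f{\left(8 \right)} 37 - 3 = 4 \cdot 8^{2} \cdot 37 - 3 = 4 \cdot 64 \cdot 37 - 3 = 256 \cdot 37 - 3 = 9472 - 3 = 9469$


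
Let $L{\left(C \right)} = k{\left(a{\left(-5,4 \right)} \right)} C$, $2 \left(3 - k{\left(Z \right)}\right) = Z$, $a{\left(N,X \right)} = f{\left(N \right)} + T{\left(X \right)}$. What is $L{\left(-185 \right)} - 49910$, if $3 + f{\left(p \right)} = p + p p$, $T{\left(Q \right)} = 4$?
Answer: $- \frac{97045}{2} \approx -48523.0$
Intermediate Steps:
$f{\left(p \right)} = -3 + p + p^{2}$ ($f{\left(p \right)} = -3 + \left(p + p p\right) = -3 + \left(p + p^{2}\right) = -3 + p + p^{2}$)
$a{\left(N,X \right)} = 1 + N + N^{2}$ ($a{\left(N,X \right)} = \left(-3 + N + N^{2}\right) + 4 = 1 + N + N^{2}$)
$k{\left(Z \right)} = 3 - \frac{Z}{2}$
$L{\left(C \right)} = - \frac{15 C}{2}$ ($L{\left(C \right)} = \left(3 - \frac{1 - 5 + \left(-5\right)^{2}}{2}\right) C = \left(3 - \frac{1 - 5 + 25}{2}\right) C = \left(3 - \frac{21}{2}\right) C = - \frac{15 C}{2}$)
$L{\left(-185 \right)} - 49910 = \left(- \frac{15}{2}\right) \left(-185\right) - 49910 = \frac{2775}{2} - 49910 = - \frac{97045}{2}$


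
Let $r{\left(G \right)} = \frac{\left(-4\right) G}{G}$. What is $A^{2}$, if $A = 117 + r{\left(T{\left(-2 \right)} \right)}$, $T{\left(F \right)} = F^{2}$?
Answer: $12769$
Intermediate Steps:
$r{\left(G \right)} = -4$
$A = 113$ ($A = 117 - 4 = 113$)
$A^{2} = 113^{2} = 12769$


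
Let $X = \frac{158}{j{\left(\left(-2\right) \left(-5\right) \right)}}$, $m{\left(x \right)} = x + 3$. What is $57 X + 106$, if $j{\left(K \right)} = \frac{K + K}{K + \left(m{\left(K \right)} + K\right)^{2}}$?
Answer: $\frac{2428177}{10} \approx 2.4282 \cdot 10^{5}$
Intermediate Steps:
$m{\left(x \right)} = 3 + x$
$j{\left(K \right)} = \frac{2 K}{K + \left(3 + 2 K\right)^{2}}$ ($j{\left(K \right)} = \frac{K + K}{K + \left(\left(3 + K\right) + K\right)^{2}} = \frac{2 K}{K + \left(3 + 2 K\right)^{2}}$)
$X = \frac{42581}{10}$ ($X = \frac{158}{2 \left(\left(-2\right) \left(-5\right)\right) \frac{1}{\left(-2\right) \left(-5\right) + \left(3 + 2 \left(\left(-2\right) \left(-5\right)\right)\right)^{2}}} = \frac{158}{2 \cdot 10 \frac{1}{10 + \left(3 + 2 \cdot 10\right)^{2}}} = \frac{158}{2 \cdot 10 \frac{1}{10 + \left(3 + 20\right)^{2}}} = \frac{158}{2 \cdot 10 \frac{1}{10 + 23^{2}}} = \frac{158}{2 \cdot 10 \frac{1}{10 + 529}} = \frac{158}{2 \cdot 10 \cdot \frac{1}{539}} = \frac{158}{\frac{20}{539}} = 158 \cdot \frac{539}{20} = \frac{42581}{10} \approx 4258.1$)
$57 X + 106 = 57 \cdot \frac{42581}{10} + 106 = \frac{2427117}{10} + 106 = \frac{2428177}{10}$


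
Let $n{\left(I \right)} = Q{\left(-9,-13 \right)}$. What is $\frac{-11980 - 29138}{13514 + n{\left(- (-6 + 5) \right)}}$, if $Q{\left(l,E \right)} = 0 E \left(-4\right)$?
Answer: $- \frac{20559}{6757} \approx -3.0426$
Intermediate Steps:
$Q{\left(l,E \right)} = 0$ ($Q{\left(l,E \right)} = 0 \left(-4\right) = 0$)
$n{\left(I \right)} = 0$
$\frac{-11980 - 29138}{13514 + n{\left(- (-6 + 5) \right)}} = \frac{-11980 - 29138}{13514 + 0} = - \frac{41118}{13514} = \left(-41118\right) \frac{1}{13514} = - \frac{20559}{6757}$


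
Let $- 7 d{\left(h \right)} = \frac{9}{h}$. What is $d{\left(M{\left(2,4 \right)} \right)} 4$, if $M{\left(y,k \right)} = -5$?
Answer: $\frac{36}{35} \approx 1.0286$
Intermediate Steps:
$d{\left(h \right)} = - \frac{9}{7 h}$ ($d{\left(h \right)} = - \frac{9 \frac{1}{h}}{7} = - \frac{9}{7 h}$)
$d{\left(M{\left(2,4 \right)} \right)} 4 = - \frac{9}{7 \left(-5\right)} 4 = \left(- \frac{9}{7}\right) \left(- \frac{1}{5}\right) 4 = \frac{9}{35} \cdot 4 = \frac{36}{35}$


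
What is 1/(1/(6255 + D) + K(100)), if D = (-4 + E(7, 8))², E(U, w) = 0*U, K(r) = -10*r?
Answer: -6271/6270999 ≈ -0.0010000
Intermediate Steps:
E(U, w) = 0
D = 16 (D = (-4 + 0)² = (-4)² = 16)
1/(1/(6255 + D) + K(100)) = 1/(1/(6255 + 16) - 10*100) = 1/(1/6271 - 1000) = 1/(-6270999/6271) = -6271/6270999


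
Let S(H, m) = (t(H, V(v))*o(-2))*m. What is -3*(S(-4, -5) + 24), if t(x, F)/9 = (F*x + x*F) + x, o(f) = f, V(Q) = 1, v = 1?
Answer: 3168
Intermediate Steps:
t(x, F) = 9*x + 18*F*x (t(x, F) = 9*((F*x + x*F) + x) = 9*((F*x + F*x) + x) = 9*(2*F*x + x) = 9*(x + 2*F*x) = 9*x + 18*F*x)
S(H, m) = -54*H*m (S(H, m) = ((9*H*(1 + 2*1))*(-2))*m = ((9*H*(1 + 2))*(-2))*m = ((9*H*3)*(-2))*m = ((27*H)*(-2))*m = (-54*H)*m = -54*H*m)
-3*(S(-4, -5) + 24) = -3*(-54*(-4)*(-5) + 24) = -3*(-1080 + 24) = -3*(-1056) = 3168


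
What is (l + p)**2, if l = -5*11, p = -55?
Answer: 12100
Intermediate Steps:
l = -55
(l + p)**2 = (-55 - 55)**2 = (-110)**2 = 12100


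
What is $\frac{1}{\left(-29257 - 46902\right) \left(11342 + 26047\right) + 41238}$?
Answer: $- \frac{1}{2847467613} \approx -3.5119 \cdot 10^{-10}$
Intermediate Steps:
$\frac{1}{\left(-29257 - 46902\right) \left(11342 + 26047\right) + 41238} = \frac{1}{\left(-76159\right) 37389 + 41238} = \frac{1}{-2847508851 + 41238} = \frac{1}{-2847467613} = - \frac{1}{2847467613}$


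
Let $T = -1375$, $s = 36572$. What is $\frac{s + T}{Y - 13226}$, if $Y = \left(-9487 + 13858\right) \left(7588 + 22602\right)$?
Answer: $\frac{35197}{131947264} \approx 0.00026675$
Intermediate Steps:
$Y = 131960490$ ($Y = 4371 \cdot 30190 = 131960490$)
$\frac{s + T}{Y - 13226} = \frac{36572 - 1375}{131960490 - 13226} = \frac{35197}{131947264}$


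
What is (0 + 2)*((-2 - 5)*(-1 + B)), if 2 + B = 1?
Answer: 28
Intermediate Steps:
B = -1 (B = -2 + 1 = -1)
(0 + 2)*((-2 - 5)*(-1 + B)) = (0 + 2)*((-2 - 5)*(-1 - 1)) = 2*(-7*(-2)) = 2*14 = 28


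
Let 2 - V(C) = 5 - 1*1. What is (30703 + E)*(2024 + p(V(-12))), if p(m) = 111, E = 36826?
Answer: 144174415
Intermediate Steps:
V(C) = -2 (V(C) = 2 - (5 - 1*1) = 2 - (5 - 1) = 2 - 1*4 = 2 - 4 = -2)
(30703 + E)*(2024 + p(V(-12))) = (30703 + 36826)*(2024 + 111) = 67529*2135 = 144174415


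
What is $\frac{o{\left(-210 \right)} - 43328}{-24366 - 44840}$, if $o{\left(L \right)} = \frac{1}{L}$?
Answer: $\frac{9098881}{14533260} \approx 0.62607$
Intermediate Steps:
$\frac{o{\left(-210 \right)} - 43328}{-24366 - 44840} = \frac{\frac{1}{-210} - 43328}{-24366 - 44840} = \frac{- \frac{1}{210} - 43328}{-69206} = \left(- \frac{9098881}{210}\right) \left(- \frac{1}{69206}\right) = \frac{9098881}{14533260}$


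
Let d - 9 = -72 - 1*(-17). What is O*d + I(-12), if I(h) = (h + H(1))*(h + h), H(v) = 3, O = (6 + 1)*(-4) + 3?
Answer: 1366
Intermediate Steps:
O = -25 (O = 7*(-4) + 3 = -28 + 3 = -25)
d = -46 (d = 9 + (-72 - 1*(-17)) = 9 + (-72 + 17) = 9 - 55 = -46)
I(h) = 2*h*(3 + h) (I(h) = (h + 3)*(h + h) = (3 + h)*(2*h) = 2*h*(3 + h))
O*d + I(-12) = -25*(-46) + 2*(-12)*(3 - 12) = 1150 + 2*(-12)*(-9) = 1150 + 216 = 1366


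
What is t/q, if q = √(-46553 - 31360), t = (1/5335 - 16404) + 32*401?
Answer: 19056619*I*√8657/138555285 ≈ 12.797*I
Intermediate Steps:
t = -19056619/5335 (t = (1/5335 - 16404) + 12832 = -87515339/5335 + 12832 = -19056619/5335 ≈ -3572.0)
q = 3*I*√8657 (q = √(-77913) = 3*I*√8657 ≈ 279.13*I)
t/q = -19056619*(-I*√8657/25971)/5335 = -(-19056619)*I*√8657/138555285 = 19056619*I*√8657/138555285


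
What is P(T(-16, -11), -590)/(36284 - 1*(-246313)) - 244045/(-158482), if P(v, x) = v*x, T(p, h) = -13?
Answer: 70181941805/44786537754 ≈ 1.5670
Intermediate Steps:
P(T(-16, -11), -590)/(36284 - 1*(-246313)) - 244045/(-158482) = (-13*(-590))/(36284 - 1*(-246313)) - 244045/(-158482) = 7670/(36284 + 246313) - 244045*(-1/158482) = 7670/282597 + 244045/158482 = 70181941805/44786537754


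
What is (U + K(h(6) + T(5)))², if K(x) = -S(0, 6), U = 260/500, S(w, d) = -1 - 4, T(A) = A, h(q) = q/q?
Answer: 19044/625 ≈ 30.470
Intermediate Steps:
h(q) = 1
S(w, d) = -5
U = 13/25 (U = 260*(1/500) = 13/25 ≈ 0.52000)
K(x) = 5 (K(x) = -1*(-5) = 5)
(U + K(h(6) + T(5)))² = (13/25 + 5)² = (138/25)² = 19044/625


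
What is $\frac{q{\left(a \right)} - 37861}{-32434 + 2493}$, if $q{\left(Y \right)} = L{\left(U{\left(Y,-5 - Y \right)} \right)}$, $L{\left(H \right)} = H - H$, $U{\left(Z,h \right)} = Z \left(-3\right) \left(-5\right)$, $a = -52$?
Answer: $\frac{37861}{29941} \approx 1.2645$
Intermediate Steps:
$U{\left(Z,h \right)} = 15 Z$ ($U{\left(Z,h \right)} = - 3 Z \left(-5\right) = 15 Z$)
$L{\left(H \right)} = 0$
$q{\left(Y \right)} = 0$
$\frac{q{\left(a \right)} - 37861}{-32434 + 2493} = \frac{0 - 37861}{-32434 + 2493} = - \frac{37861}{-29941} = \left(-37861\right) \left(- \frac{1}{29941}\right) = \frac{37861}{29941}$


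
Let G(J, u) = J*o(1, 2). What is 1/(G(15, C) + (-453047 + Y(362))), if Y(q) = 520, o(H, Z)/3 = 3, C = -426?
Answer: -1/452392 ≈ -2.2105e-6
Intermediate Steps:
o(H, Z) = 9 (o(H, Z) = 3*3 = 9)
G(J, u) = 9*J (G(J, u) = J*9 = 9*J)
1/(G(15, C) + (-453047 + Y(362))) = 1/(9*15 + (-453047 + 520)) = 1/(135 - 452527) = 1/(-452392) = -1/452392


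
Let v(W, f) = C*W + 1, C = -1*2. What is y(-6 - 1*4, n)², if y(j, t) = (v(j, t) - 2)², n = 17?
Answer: 130321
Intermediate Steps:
C = -2
v(W, f) = 1 - 2*W (v(W, f) = -2*W + 1 = 1 - 2*W)
y(j, t) = (-1 - 2*j)² (y(j, t) = ((1 - 2*j) - 2)² = (-1 - 2*j)²)
y(-6 - 1*4, n)² = ((1 + 2*(-6 - 1*4))²)² = ((1 + 2*(-6 - 4))²)² = ((1 + 2*(-10))²)² = ((1 - 20)²)² = ((-19)²)² = 361² = 130321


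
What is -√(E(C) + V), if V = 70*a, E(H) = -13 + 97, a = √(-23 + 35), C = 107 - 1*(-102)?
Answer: -2*√(21 + 35*√3) ≈ -18.069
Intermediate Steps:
C = 209 (C = 107 + 102 = 209)
a = 2*√3 (a = √12 = 2*√3 ≈ 3.4641)
E(H) = 84
V = 140*√3 (V = 70*(2*√3) = 140*√3 ≈ 242.49)
-√(E(C) + V) = -√(84 + 140*√3)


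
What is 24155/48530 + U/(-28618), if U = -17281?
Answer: 76495736/69441577 ≈ 1.1016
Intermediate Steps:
24155/48530 + U/(-28618) = 24155/48530 - 17281/(-28618) = 24155*(1/48530) - 17281*(-1/28618) = 4831/9706 + 17281/28618 = 76495736/69441577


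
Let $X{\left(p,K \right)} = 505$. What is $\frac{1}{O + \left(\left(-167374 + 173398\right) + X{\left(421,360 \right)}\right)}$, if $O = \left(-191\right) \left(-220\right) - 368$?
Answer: $\frac{1}{48181} \approx 2.0755 \cdot 10^{-5}$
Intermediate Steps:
$O = 41652$ ($O = 42020 - 368 = 41652$)
$\frac{1}{O + \left(\left(-167374 + 173398\right) + X{\left(421,360 \right)}\right)} = \frac{1}{41652 + \left(\left(-167374 + 173398\right) + 505\right)} = \frac{1}{41652 + \left(6024 + 505\right)} = \frac{1}{41652 + 6529} = \frac{1}{48181}$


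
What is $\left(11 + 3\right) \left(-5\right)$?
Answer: $-70$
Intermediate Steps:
$\left(11 + 3\right) \left(-5\right) = 14 \left(-5\right) = -70$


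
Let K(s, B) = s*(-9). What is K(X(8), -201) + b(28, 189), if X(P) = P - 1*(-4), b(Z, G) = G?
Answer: 81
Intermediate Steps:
X(P) = 4 + P (X(P) = P + 4 = 4 + P)
K(s, B) = -9*s
K(X(8), -201) + b(28, 189) = -9*(4 + 8) + 189 = -9*12 + 189 = -108 + 189 = 81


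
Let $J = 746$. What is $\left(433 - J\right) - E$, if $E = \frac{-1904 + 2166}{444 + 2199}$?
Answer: $- \frac{827521}{2643} \approx -313.1$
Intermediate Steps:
$E = \frac{262}{2643} \approx 0.09913$
$\left(433 - J\right) - E = \left(433 - 746\right) - \frac{262}{2643} = -313 - \frac{262}{2643} = - \frac{827521}{2643}$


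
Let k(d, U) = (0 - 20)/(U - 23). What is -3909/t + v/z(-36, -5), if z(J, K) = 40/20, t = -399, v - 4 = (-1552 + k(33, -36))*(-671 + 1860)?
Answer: -7238470467/7847 ≈ -9.2245e+5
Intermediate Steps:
k(d, U) = -20/(-23 + U)
v = -108850336/59 (v = 4 + (-1552 - 20/(-23 - 36))*(-671 + 1860) = 4 + (-1552 - 20/(-59))*1189 = 4 + (-1552 - 20*(-1/59))*1189 = 4 + (-1552 + 20/59)*1189 = 4 - 91548/59*1189 = 4 - 108850572/59 = -108850336/59 ≈ -1.8449e+6)
z(J, K) = 2 (z(J, K) = 40*(1/20) = 2)
-3909/t + v/z(-36, -5) = -3909/(-399) - 108850336/59/2 = -3909*(-1/399) - 108850336/59*1/2 = 1303/133 - 54425168/59 = -7238470467/7847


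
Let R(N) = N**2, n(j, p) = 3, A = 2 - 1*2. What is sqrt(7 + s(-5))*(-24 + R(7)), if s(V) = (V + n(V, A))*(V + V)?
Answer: 75*sqrt(3) ≈ 129.90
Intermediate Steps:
A = 0 (A = 2 - 2 = 0)
s(V) = 2*V*(3 + V) (s(V) = (V + 3)*(V + V) = (3 + V)*(2*V) = 2*V*(3 + V))
sqrt(7 + s(-5))*(-24 + R(7)) = sqrt(7 + 2*(-5)*(3 - 5))*(-24 + 7**2) = sqrt(7 + 2*(-5)*(-2))*(-24 + 49) = sqrt(7 + 20)*25 = sqrt(27)*25 = (3*sqrt(3))*25 = 75*sqrt(3)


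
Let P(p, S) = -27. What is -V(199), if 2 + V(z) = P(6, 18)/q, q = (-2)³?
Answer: -11/8 ≈ -1.3750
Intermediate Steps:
q = -8
V(z) = 11/8 (V(z) = -2 - 27/(-8) = -2 - 27*(-⅛) = -2 + 27/8 = 11/8)
-V(199) = -1*11/8 = -11/8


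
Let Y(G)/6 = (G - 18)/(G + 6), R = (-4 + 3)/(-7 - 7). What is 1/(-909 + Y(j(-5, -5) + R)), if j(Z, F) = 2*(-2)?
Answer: -29/28203 ≈ -0.0010283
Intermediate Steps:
j(Z, F) = -4
R = 1/14 (R = -1/(-14) = -1*(-1/14) = 1/14 ≈ 0.071429)
Y(G) = 6*(-18 + G)/(6 + G) (Y(G) = 6*((G - 18)/(G + 6)) = 6*((-18 + G)/(6 + G)) = 6*(-18 + G)/(6 + G))
1/(-909 + Y(j(-5, -5) + R)) = 1/(-909 + 6*(-18 + (-4 + 1/14))/(6 + (-4 + 1/14))) = 1/(-909 + 6*(-18 - 55/14)/(6 - 55/14)) = 1/(-909 + 6*(-307/14)/(29/14)) = 1/(-909 + 6*(14/29)*(-307/14)) = 1/(-909 - 1842/29) = 1/(-28203/29) = -29/28203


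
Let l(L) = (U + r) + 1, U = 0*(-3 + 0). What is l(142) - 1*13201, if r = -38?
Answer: -13238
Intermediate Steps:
U = 0 (U = 0*(-3) = 0)
l(L) = -37 (l(L) = (0 - 38) + 1 = -38 + 1 = -37)
l(142) - 1*13201 = -37 - 1*13201 = -37 - 13201 = -13238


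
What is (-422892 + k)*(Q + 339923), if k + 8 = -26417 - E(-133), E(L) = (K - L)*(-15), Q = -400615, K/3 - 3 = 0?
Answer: 27140673404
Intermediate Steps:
K = 9 (K = 9 + 3*0 = 9 + 0 = 9)
E(L) = -135 + 15*L (E(L) = (9 - L)*(-15) = -135 + 15*L)
k = -24295 (k = -8 + (-26417 - (-135 + 15*(-133))) = -8 + (-26417 - (-135 - 1995)) = -8 + (-26417 - 1*(-2130)) = -8 + (-26417 + 2130) = -8 - 24287 = -24295)
(-422892 + k)*(Q + 339923) = (-422892 - 24295)*(-400615 + 339923) = -447187*(-60692) = 27140673404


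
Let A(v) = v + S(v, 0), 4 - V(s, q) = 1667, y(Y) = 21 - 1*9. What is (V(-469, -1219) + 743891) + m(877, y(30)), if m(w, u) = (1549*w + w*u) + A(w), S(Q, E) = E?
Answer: 2112102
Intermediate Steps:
y(Y) = 12 (y(Y) = 21 - 9 = 12)
V(s, q) = -1663 (V(s, q) = 4 - 1*1667 = 4 - 1667 = -1663)
A(v) = v (A(v) = v + 0 = v)
m(w, u) = 1550*w + u*w (m(w, u) = (1549*w + w*u) + w = (1549*w + u*w) + w = 1550*w + u*w)
(V(-469, -1219) + 743891) + m(877, y(30)) = (-1663 + 743891) + 877*(1550 + 12) = 742228 + 877*1562 = 742228 + 1369874 = 2112102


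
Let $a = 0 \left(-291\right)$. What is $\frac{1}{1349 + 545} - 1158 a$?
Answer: $\frac{1}{1894} \approx 0.00052798$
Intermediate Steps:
$a = 0$
$\frac{1}{1349 + 545} - 1158 a = \frac{1}{1349 + 545} - 0 = \frac{1}{1894} + 0 = \frac{1}{1894}$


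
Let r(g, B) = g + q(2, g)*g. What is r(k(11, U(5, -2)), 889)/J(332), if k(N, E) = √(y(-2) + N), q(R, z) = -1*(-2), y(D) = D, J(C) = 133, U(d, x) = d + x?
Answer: 9/133 ≈ 0.067669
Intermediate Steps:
q(R, z) = 2
k(N, E) = √(-2 + N)
r(g, B) = 3*g (r(g, B) = g + 2*g = 3*g)
r(k(11, U(5, -2)), 889)/J(332) = (3*√(-2 + 11))/133 = (3*√9)*(1/133) = (3*3)*(1/133) = 9*(1/133) = 9/133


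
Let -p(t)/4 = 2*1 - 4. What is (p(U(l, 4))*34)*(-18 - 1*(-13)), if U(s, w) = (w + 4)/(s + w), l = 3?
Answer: -1360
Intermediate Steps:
U(s, w) = (4 + w)/(s + w)
p(t) = 8 (p(t) = -4*(2*1 - 4) = -4*(2 - 4) = -4*(-2) = 8)
(p(U(l, 4))*34)*(-18 - 1*(-13)) = (8*34)*(-18 - 1*(-13)) = 272*(-18 + 13) = 272*(-5) = -1360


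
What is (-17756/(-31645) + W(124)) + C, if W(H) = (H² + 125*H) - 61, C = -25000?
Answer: 184033431/31645 ≈ 5815.6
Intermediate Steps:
W(H) = -61 + H² + 125*H
(-17756/(-31645) + W(124)) + C = (-17756/(-31645) + (-61 + 124² + 125*124)) - 25000 = (-17756*(-1/31645) + (-61 + 15376 + 15500)) - 25000 = (17756/31645 + 30815) - 25000 = 975158431/31645 - 25000 = 184033431/31645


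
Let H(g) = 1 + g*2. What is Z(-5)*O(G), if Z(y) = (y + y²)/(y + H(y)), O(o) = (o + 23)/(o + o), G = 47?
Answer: -50/47 ≈ -1.0638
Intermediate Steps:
O(o) = (23 + o)/(2*o) (O(o) = (23 + o)/((2*o)) = (23 + o)*(1/(2*o)) = (23 + o)/(2*o))
H(g) = 1 + 2*g
Z(y) = (y + y²)/(1 + 3*y) (Z(y) = (y + y²)/(y + (1 + 2*y)) = (y + y²)/(1 + 3*y))
Z(-5)*O(G) = (-5*(1 - 5)/(1 + 3*(-5)))*((½)*(23 + 47)/47) = (-5*(-4)/(1 - 15))*((½)*(1/47)*70) = -5*(-4)/(-14)*(35/47) = -5*(-1/14)*(-4)*(35/47) = -10/7*35/47 = -50/47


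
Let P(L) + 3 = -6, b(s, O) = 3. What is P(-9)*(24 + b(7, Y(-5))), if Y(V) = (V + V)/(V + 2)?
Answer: -243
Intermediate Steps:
Y(V) = 2*V/(2 + V) (Y(V) = (2*V)/(2 + V) = 2*V/(2 + V))
P(L) = -9 (P(L) = -3 - 6 = -9)
P(-9)*(24 + b(7, Y(-5))) = -9*(24 + 3) = -9*27 = -243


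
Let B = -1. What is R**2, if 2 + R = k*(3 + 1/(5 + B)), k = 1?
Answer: 25/16 ≈ 1.5625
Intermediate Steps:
R = 5/4 (R = -2 + 1*(3 + 1/(5 - 1)) = -2 + 1*(3 + 1/4) = -2 + 1*(13/4) = -2 + 13/4 = 5/4 ≈ 1.2500)
R**2 = (5/4)**2 = 25/16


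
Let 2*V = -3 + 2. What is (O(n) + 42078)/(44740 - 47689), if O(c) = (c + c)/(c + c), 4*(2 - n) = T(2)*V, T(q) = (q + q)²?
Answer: -42079/2949 ≈ -14.269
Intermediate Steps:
T(q) = 4*q² (T(q) = (2*q)² = 4*q²)
V = -½ (V = (-3 + 2)/2 = (½)*(-1) = -½ ≈ -0.50000)
n = 4 (n = 2 - 4*2²*(-1)/(4*2) = 2 - 4*4*(-1)/(4*2) = 2 - 4*(-1)/2 = 2 - ¼*(-8) = 2 + 2 = 4)
O(c) = 1 (O(c) = (2*c)/((2*c)) = (2*c)*(1/(2*c)) = 1)
(O(n) + 42078)/(44740 - 47689) = (1 + 42078)/(44740 - 47689) = 42079/(-2949) = 42079*(-1/2949) = -42079/2949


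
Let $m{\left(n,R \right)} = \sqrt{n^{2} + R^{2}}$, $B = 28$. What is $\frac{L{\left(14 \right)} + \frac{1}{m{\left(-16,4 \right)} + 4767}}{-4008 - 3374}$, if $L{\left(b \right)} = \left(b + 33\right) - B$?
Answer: $- \frac{215880545}{83874346747} + \frac{2 \sqrt{17}}{83874346747} \approx -0.0025739$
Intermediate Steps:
$m{\left(n,R \right)} = \sqrt{R^{2} + n^{2}}$
$L{\left(b \right)} = 5 + b$ ($L{\left(b \right)} = \left(b + 33\right) - 28 = \left(33 + b\right) - 28 = 5 + b$)
$\frac{L{\left(14 \right)} + \frac{1}{m{\left(-16,4 \right)} + 4767}}{-4008 - 3374} = \frac{\left(5 + 14\right) + \frac{1}{\sqrt{4^{2} + \left(-16\right)^{2}} + 4767}}{-4008 - 3374} = \frac{19 + \frac{1}{\sqrt{16 + 256} + 4767}}{-7382} = \left(19 + \frac{1}{\sqrt{272} + 4767}\right) \left(- \frac{1}{7382}\right) = \left(19 + \frac{1}{4 \sqrt{17} + 4767}\right) \left(- \frac{1}{7382}\right) = \left(19 + \frac{1}{4767 + 4 \sqrt{17}}\right) \left(- \frac{1}{7382}\right) = - \frac{19}{7382} - \frac{1}{7382 \left(4767 + 4 \sqrt{17}\right)}$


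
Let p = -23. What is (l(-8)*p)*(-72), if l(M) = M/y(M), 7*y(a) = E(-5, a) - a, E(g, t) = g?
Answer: -30912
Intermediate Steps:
y(a) = -5/7 - a/7 (y(a) = (-5 - a)/7 = -5/7 - a/7)
l(M) = M/(-5/7 - M/7)
(l(-8)*p)*(-72) = (-7*(-8)/(5 - 8)*(-23))*(-72) = (-7*(-8)/(-3)*(-23))*(-72) = (-7*(-8)*(-⅓)*(-23))*(-72) = -56/3*(-23)*(-72) = (1288/3)*(-72) = -30912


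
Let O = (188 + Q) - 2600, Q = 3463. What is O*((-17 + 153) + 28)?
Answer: 172364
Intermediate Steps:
O = 1051 (O = (188 + 3463) - 2600 = 3651 - 2600 = 1051)
O*((-17 + 153) + 28) = 1051*((-17 + 153) + 28) = 1051*(136 + 28) = 1051*164 = 172364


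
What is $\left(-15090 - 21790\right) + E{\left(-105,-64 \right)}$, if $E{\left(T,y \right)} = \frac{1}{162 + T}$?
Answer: $- \frac{2102159}{57} \approx -36880.0$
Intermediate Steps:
$\left(-15090 - 21790\right) + E{\left(-105,-64 \right)} = \left(-15090 - 21790\right) + \frac{1}{162 - 105} = -36880 + \frac{1}{57} = - \frac{2102159}{57}$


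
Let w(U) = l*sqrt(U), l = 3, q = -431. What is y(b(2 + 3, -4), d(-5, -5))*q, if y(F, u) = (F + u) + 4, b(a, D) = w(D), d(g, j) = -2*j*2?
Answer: -10344 - 2586*I ≈ -10344.0 - 2586.0*I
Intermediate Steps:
w(U) = 3*sqrt(U)
d(g, j) = -4*j
b(a, D) = 3*sqrt(D)
y(F, u) = 4 + F + u
y(b(2 + 3, -4), d(-5, -5))*q = (4 + 3*sqrt(-4) - 4*(-5))*(-431) = (4 + 3*(2*I) + 20)*(-431) = (4 + 6*I + 20)*(-431) = (24 + 6*I)*(-431) = -10344 - 2586*I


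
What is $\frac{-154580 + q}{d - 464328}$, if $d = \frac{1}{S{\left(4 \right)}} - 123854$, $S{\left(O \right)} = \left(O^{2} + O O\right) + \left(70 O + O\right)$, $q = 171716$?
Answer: $- \frac{5414976}{185865511} \approx -0.029134$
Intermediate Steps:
$S{\left(O \right)} = 2 O^{2} + 71 O$ ($S{\left(O \right)} = \left(O^{2} + O^{2}\right) + 71 O = 2 O^{2} + 71 O$)
$d = - \frac{39137863}{316}$ ($d = \frac{1}{4 \left(71 + 2 \cdot 4\right)} - 123854 = \frac{1}{4 \left(71 + 8\right)} - 123854 = \frac{1}{4 \cdot 79} - 123854 = \frac{1}{316} - 123854 = - \frac{39137863}{316} \approx -1.2385 \cdot 10^{5}$)
$\frac{-154580 + q}{d - 464328} = \frac{-154580 + 171716}{- \frac{39137863}{316} - 464328} = \frac{17136}{- \frac{185865511}{316}} = 17136 \left(- \frac{316}{185865511}\right) = - \frac{5414976}{185865511}$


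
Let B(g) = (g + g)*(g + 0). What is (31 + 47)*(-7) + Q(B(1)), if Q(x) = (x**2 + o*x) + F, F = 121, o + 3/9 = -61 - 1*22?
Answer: -1763/3 ≈ -587.67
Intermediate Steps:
o = -250/3 (o = -1/3 + (-61 - 1*22) = -1/3 + (-61 - 22) = -1/3 - 83 = -250/3 ≈ -83.333)
B(g) = 2*g**2 (B(g) = (2*g)*g = 2*g**2)
Q(x) = 121 + x**2 - 250*x/3 (Q(x) = (x**2 - 250*x/3) + 121 = 121 + x**2 - 250*x/3)
(31 + 47)*(-7) + Q(B(1)) = (31 + 47)*(-7) + (121 + (2*1**2)**2 - 500*1**2/3) = 78*(-7) + (121 + (2*1)**2 - 500/3) = -546 + (121 + 2**2 - 250/3*2) = -546 + (121 + 4 - 500/3) = -546 - 125/3 = -1763/3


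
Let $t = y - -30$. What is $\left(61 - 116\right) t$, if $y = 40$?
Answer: $-3850$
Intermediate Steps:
$t = 70$ ($t = 40 - -30 = 40 + 30 = 70$)
$\left(61 - 116\right) t = \left(61 - 116\right) 70 = \left(-55\right) 70 = -3850$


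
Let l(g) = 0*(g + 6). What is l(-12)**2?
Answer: 0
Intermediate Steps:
l(g) = 0 (l(g) = 0*(6 + g) = 0)
l(-12)**2 = 0**2 = 0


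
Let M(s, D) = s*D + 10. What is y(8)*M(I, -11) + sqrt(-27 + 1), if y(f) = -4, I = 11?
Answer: 444 + I*sqrt(26) ≈ 444.0 + 5.099*I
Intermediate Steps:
M(s, D) = 10 + D*s (M(s, D) = D*s + 10 = 10 + D*s)
y(8)*M(I, -11) + sqrt(-27 + 1) = -4*(10 - 11*11) + sqrt(-27 + 1) = -4*(10 - 121) + sqrt(-26) = -4*(-111) + I*sqrt(26) = 444 + I*sqrt(26)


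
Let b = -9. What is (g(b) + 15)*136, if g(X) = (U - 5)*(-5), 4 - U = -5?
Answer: -680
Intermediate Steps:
U = 9 (U = 4 - 1*(-5) = 4 + 5 = 9)
g(X) = -20 (g(X) = (9 - 5)*(-5) = 4*(-5) = -20)
(g(b) + 15)*136 = (-20 + 15)*136 = -5*136 = -680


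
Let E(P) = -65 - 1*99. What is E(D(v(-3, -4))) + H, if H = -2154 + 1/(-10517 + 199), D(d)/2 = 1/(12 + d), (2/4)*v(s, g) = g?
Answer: -23917125/10318 ≈ -2318.0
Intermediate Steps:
v(s, g) = 2*g
D(d) = 2/(12 + d)
H = -22224973/10318 (H = -2154 + 1/(-10318) = -2154 - 1/10318 = -22224973/10318 ≈ -2154.0)
E(P) = -164 (E(P) = -65 - 99 = -164)
E(D(v(-3, -4))) + H = -164 - 22224973/10318 = -23917125/10318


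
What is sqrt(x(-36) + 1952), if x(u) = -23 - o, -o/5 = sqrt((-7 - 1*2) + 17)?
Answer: sqrt(1929 + 10*sqrt(2)) ≈ 44.081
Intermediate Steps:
o = -10*sqrt(2) (o = -5*sqrt((-7 - 1*2) + 17) = -5*sqrt((-7 - 2) + 17) = -5*sqrt(-9 + 17) = -10*sqrt(2) ≈ -14.142)
x(u) = -23 + 10*sqrt(2) (x(u) = -23 - (-10)*sqrt(2) = -23 + 10*sqrt(2))
sqrt(x(-36) + 1952) = sqrt((-23 + 10*sqrt(2)) + 1952) = sqrt(1929 + 10*sqrt(2))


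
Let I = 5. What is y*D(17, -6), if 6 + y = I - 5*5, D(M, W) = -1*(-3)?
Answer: -78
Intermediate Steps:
D(M, W) = 3
y = -26 (y = -6 + (5 - 5*5) = -6 + (5 - 25) = -6 - 20 = -26)
y*D(17, -6) = -26*3 = -78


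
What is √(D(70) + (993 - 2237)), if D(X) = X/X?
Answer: I*√1243 ≈ 35.256*I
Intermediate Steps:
D(X) = 1
√(D(70) + (993 - 2237)) = √(1 + (993 - 2237)) = √(1 - 1244) = √(-1243) = I*√1243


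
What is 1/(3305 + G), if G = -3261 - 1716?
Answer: -1/1672 ≈ -0.00059809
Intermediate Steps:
G = -4977
1/(3305 + G) = 1/(3305 - 4977) = 1/(-1672) = -1/1672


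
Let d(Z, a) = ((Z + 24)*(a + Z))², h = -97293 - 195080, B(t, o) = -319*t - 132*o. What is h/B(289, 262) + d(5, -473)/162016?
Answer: 1462451290973/1283723650 ≈ 1139.2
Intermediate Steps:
h = -292373
d(Z, a) = (24 + Z)²*(Z + a)² (d(Z, a) = ((24 + Z)*(Z + a))² = (24 + Z)²*(Z + a)²)
h/B(289, 262) + d(5, -473)/162016 = -292373/(-319*289 - 132*262) + ((24 + 5)²*(5 - 473)²)/162016 = -292373/(-92191 - 34584) + (29²*(-468)²)*(1/162016) = -292373/(-126775) + (841*219024)*(1/162016) = -292373*(-1/126775) + 184199184*(1/162016) = 292373/126775 + 11512449/10126 = 1462451290973/1283723650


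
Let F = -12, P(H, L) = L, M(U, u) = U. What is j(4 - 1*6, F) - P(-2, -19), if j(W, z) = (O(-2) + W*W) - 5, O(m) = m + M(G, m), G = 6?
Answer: 22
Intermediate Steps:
O(m) = 6 + m (O(m) = m + 6 = 6 + m)
j(W, z) = -1 + W² (j(W, z) = ((6 - 2) + W*W) - 5 = (4 + W²) - 5 = -1 + W²)
j(4 - 1*6, F) - P(-2, -19) = (-1 + (4 - 1*6)²) - 1*(-19) = (-1 + (4 - 6)²) + 19 = (-1 + (-2)²) + 19 = (-1 + 4) + 19 = 3 + 19 = 22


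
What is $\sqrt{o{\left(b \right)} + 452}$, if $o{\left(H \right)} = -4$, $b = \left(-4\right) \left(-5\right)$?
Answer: $8 \sqrt{7} \approx 21.166$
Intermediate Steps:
$b = 20$
$\sqrt{o{\left(b \right)} + 452} = \sqrt{-4 + 452} = \sqrt{448} = 8 \sqrt{7}$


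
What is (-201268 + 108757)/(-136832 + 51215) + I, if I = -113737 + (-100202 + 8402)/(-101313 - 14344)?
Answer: -125136508096514/1100245041 ≈ -1.1374e+5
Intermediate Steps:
I = -13154388409/115657 (I = -113737 - 91800/(-115657) = -113737 - 91800*(-1/115657) = -113737 + 91800/115657 = -13154388409/115657 ≈ -1.1374e+5)
(-201268 + 108757)/(-136832 + 51215) + I = (-201268 + 108757)/(-136832 + 51215) - 13154388409/115657 = -92511/(-85617) - 13154388409/115657 = -92511*(-1/85617) - 13154388409/115657 = 10279/9513 - 13154388409/115657 = -125136508096514/1100245041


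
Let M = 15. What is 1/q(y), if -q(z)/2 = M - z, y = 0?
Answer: -1/30 ≈ -0.033333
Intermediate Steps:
q(z) = -30 + 2*z (q(z) = -2*(15 - z) = -30 + 2*z)
1/q(y) = 1/(-30 + 2*0) = 1/(-30 + 0) = 1/(-30) = -1/30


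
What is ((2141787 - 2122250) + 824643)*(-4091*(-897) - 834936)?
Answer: 2392989448380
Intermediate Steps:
((2141787 - 2122250) + 824643)*(-4091*(-897) - 834936) = (19537 + 824643)*(3669627 - 834936) = 844180*2834691 = 2392989448380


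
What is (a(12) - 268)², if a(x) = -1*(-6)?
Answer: 68644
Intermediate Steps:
a(x) = 6
(a(12) - 268)² = (6 - 268)² = (-262)² = 68644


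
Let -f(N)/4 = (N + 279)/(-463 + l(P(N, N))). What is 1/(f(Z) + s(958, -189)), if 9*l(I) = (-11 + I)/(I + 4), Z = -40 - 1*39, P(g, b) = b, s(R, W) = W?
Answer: -6943/1300227 ≈ -0.0053398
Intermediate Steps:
Z = -79 (Z = -40 - 39 = -79)
l(I) = (-11 + I)/(9*(4 + I)) (l(I) = ((-11 + I)/(I + 4))/9 = ((-11 + I)/(4 + I))/9 = (-11 + I)/(9*(4 + I)))
f(N) = -4*(279 + N)/(-463 + (-11 + N)/(9*(4 + N))) (f(N) = -4*(N + 279)/(-463 + (-11 + N)/(9*(4 + N))) = -4*(279 + N)/(-463 + (-11 + N)/(9*(4 + N))))
1/(f(Z) + s(958, -189)) = 1/(36*(1116 + (-79)² + 283*(-79))/(16679 + 4166*(-79)) - 189) = 1/(36*(1116 + 6241 - 22357)/(16679 - 329114) - 189) = 1/(36*(-15000)/(-312435) - 189) = 1/(36*(-1/312435)*(-15000) - 189) = 1/(12000/6943 - 189) = 1/(-1300227/6943) = -6943/1300227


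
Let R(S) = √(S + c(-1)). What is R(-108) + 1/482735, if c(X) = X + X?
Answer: 1/482735 + I*√110 ≈ 2.0715e-6 + 10.488*I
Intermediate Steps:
c(X) = 2*X
R(S) = √(-2 + S) (R(S) = √(S + 2*(-1)) = √(S - 2) = √(-2 + S))
R(-108) + 1/482735 = √(-2 - 108) + 1/482735 = √(-110) + 1/482735 = I*√110 + 1/482735 = 1/482735 + I*√110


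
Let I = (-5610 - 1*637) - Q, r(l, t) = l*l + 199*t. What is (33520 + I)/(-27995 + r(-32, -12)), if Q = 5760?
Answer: -21513/29359 ≈ -0.73276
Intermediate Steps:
r(l, t) = l² + 199*t
I = -12007 (I = (-5610 - 1*637) - 1*5760 = (-5610 - 637) - 5760 = -6247 - 5760 = -12007)
(33520 + I)/(-27995 + r(-32, -12)) = (33520 - 12007)/(-27995 + ((-32)² + 199*(-12))) = 21513/(-27995 + (1024 - 2388)) = 21513/(-27995 - 1364) = 21513/(-29359) = 21513*(-1/29359) = -21513/29359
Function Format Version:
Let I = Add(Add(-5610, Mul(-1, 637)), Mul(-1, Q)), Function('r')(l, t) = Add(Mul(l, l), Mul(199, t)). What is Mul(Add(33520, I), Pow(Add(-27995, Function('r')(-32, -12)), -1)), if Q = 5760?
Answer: Rational(-21513, 29359) ≈ -0.73276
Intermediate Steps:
Function('r')(l, t) = Add(Pow(l, 2), Mul(199, t))
I = -12007 (I = Add(Add(-5610, Mul(-1, 637)), Mul(-1, 5760)) = Add(Add(-5610, -637), -5760) = Add(-6247, -5760) = -12007)
Mul(Add(33520, I), Pow(Add(-27995, Function('r')(-32, -12)), -1)) = Mul(Add(33520, -12007), Pow(Add(-27995, Add(Pow(-32, 2), Mul(199, -12))), -1)) = Mul(21513, Pow(Add(-27995, Add(1024, -2388)), -1)) = Mul(21513, Pow(Add(-27995, -1364), -1)) = Mul(21513, Pow(-29359, -1)) = Mul(21513, Rational(-1, 29359)) = Rational(-21513, 29359)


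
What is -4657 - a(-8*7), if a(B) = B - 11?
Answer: -4590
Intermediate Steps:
a(B) = -11 + B
-4657 - a(-8*7) = -4657 - (-11 - 8*7) = -4657 - (-11 - 56) = -4657 - 1*(-67) = -4657 + 67 = -4590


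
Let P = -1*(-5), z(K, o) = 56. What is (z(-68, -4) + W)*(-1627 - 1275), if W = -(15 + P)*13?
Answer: 592008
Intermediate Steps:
P = 5
W = -260 (W = -(15 + 5)*13 = -20*13 = -1*260 = -260)
(z(-68, -4) + W)*(-1627 - 1275) = (56 - 260)*(-1627 - 1275) = -204*(-2902) = 592008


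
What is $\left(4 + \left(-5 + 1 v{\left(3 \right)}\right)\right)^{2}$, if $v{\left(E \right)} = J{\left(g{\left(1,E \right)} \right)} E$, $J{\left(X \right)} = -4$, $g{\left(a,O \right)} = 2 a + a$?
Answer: $169$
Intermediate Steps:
$g{\left(a,O \right)} = 3 a$
$v{\left(E \right)} = - 4 E$
$\left(4 + \left(-5 + 1 v{\left(3 \right)}\right)\right)^{2} = \left(4 + \left(-5 + 1 \left(\left(-4\right) 3\right)\right)\right)^{2} = \left(4 + \left(-5 + 1 \left(-12\right)\right)\right)^{2} = \left(4 - 17\right)^{2} = \left(-13\right)^{2} = 169$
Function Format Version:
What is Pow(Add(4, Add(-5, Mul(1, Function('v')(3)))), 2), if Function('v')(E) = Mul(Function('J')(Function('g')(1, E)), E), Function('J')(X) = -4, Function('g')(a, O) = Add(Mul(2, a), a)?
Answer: 169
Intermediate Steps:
Function('g')(a, O) = Mul(3, a)
Function('v')(E) = Mul(-4, E)
Pow(Add(4, Add(-5, Mul(1, Function('v')(3)))), 2) = Pow(Add(4, Add(-5, Mul(1, Mul(-4, 3)))), 2) = Pow(Add(4, Add(-5, Mul(1, -12))), 2) = Pow(Add(4, Add(-5, -12)), 2) = Pow(Add(4, -17), 2) = Pow(-13, 2) = 169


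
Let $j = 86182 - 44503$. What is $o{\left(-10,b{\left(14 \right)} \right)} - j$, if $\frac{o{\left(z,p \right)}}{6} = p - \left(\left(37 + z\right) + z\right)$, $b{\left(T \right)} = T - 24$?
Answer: $-41841$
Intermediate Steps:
$j = 41679$ ($j = 86182 - 44503 = 41679$)
$b{\left(T \right)} = -24 + T$
$o{\left(z,p \right)} = -222 - 12 z + 6 p$ ($o{\left(z,p \right)} = 6 \left(p - \left(\left(37 + z\right) + z\right)\right) = 6 \left(p - \left(37 + 2 z\right)\right) = 6 \left(-37 + p - 2 z\right) = -222 - 12 z + 6 p$)
$o{\left(-10,b{\left(14 \right)} \right)} - j = \left(-222 - -120 + 6 \left(-24 + 14\right)\right) - 41679 = \left(-222 + 120 + 6 \left(-10\right)\right) - 41679 = \left(-222 + 120 - 60\right) - 41679 = -162 - 41679 = -41841$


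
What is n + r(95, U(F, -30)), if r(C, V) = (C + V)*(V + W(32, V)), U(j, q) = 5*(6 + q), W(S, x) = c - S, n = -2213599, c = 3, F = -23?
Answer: -2209874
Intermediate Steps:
W(S, x) = 3 - S
U(j, q) = 30 + 5*q
r(C, V) = (-29 + V)*(C + V) (r(C, V) = (C + V)*(V + (3 - 1*32)) = (C + V)*(V + (3 - 32)) = (C + V)*(V - 29) = (C + V)*(-29 + V) = (-29 + V)*(C + V))
n + r(95, U(F, -30)) = -2213599 + ((30 + 5*(-30))**2 - 29*95 - 29*(30 + 5*(-30)) + 95*(30 + 5*(-30))) = -2213599 + ((30 - 150)**2 - 2755 - 29*(30 - 150) + 95*(30 - 150)) = -2213599 + ((-120)**2 - 2755 - 29*(-120) + 95*(-120)) = -2213599 + (14400 - 2755 + 3480 - 11400) = -2213599 + 3725 = -2209874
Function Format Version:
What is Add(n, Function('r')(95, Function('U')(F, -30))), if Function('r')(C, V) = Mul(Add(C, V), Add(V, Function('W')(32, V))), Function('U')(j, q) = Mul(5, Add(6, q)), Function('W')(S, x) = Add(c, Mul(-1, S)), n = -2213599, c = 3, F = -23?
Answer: -2209874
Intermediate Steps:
Function('W')(S, x) = Add(3, Mul(-1, S))
Function('U')(j, q) = Add(30, Mul(5, q))
Function('r')(C, V) = Mul(Add(-29, V), Add(C, V)) (Function('r')(C, V) = Mul(Add(C, V), Add(V, Add(3, Mul(-1, 32)))) = Mul(Add(C, V), Add(V, Add(3, -32))) = Mul(Add(C, V), Add(V, -29)) = Mul(Add(C, V), Add(-29, V)) = Mul(Add(-29, V), Add(C, V)))
Add(n, Function('r')(95, Function('U')(F, -30))) = Add(-2213599, Add(Pow(Add(30, Mul(5, -30)), 2), Mul(-29, 95), Mul(-29, Add(30, Mul(5, -30))), Mul(95, Add(30, Mul(5, -30))))) = Add(-2213599, Add(Pow(Add(30, -150), 2), -2755, Mul(-29, Add(30, -150)), Mul(95, Add(30, -150)))) = Add(-2213599, Add(Pow(-120, 2), -2755, Mul(-29, -120), Mul(95, -120))) = Add(-2213599, Add(14400, -2755, 3480, -11400)) = Add(-2213599, 3725) = -2209874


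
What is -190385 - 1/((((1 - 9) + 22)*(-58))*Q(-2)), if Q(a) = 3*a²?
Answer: -1855111439/9744 ≈ -1.9039e+5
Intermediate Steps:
-190385 - 1/((((1 - 9) + 22)*(-58))*Q(-2)) = -190385 - 1/((((1 - 9) + 22)*(-58))*(3*(-2)²)) = -190385 - 1/(((-8 + 22)*(-58))*(3*4)) = -190385 - 1/((14*(-58))*12) = -190385 - 1/((-812*12)) = -190385 - 1/(-9744) = -190385 - 1*(-1/9744) = -190385 + 1/9744 = -1855111439/9744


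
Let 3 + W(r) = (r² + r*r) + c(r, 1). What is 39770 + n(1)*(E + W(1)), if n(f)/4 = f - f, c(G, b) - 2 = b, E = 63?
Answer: 39770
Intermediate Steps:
c(G, b) = 2 + b
W(r) = 2*r² (W(r) = -3 + ((r² + r*r) + (2 + 1)) = -3 + ((r² + r²) + 3) = -3 + (2*r² + 3) = -3 + (3 + 2*r²) = 2*r²)
n(f) = 0 (n(f) = 4*(f - f) = 4*0 = 0)
39770 + n(1)*(E + W(1)) = 39770 + 0*(63 + 2*1²) = 39770 + 0*(63 + 2*1) = 39770 + 0*(63 + 2) = 39770 + 0*65 = 39770 + 0 = 39770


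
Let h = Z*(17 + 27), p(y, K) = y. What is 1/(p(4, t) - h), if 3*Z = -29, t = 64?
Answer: 3/1288 ≈ 0.0023292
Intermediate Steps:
Z = -29/3 (Z = (⅓)*(-29) = -29/3 ≈ -9.6667)
h = -1276/3 (h = -29*(17 + 27)/3 = -29/3*44 = -1276/3 ≈ -425.33)
1/(p(4, t) - h) = 1/(4 - 1*(-1276/3)) = 1/(4 + 1276/3) = 1/(1288/3) = 3/1288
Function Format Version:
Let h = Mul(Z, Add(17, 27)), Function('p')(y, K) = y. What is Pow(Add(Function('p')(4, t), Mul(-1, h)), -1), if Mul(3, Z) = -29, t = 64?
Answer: Rational(3, 1288) ≈ 0.0023292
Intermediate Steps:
Z = Rational(-29, 3) (Z = Mul(Rational(1, 3), -29) = Rational(-29, 3) ≈ -9.6667)
h = Rational(-1276, 3) (h = Mul(Rational(-29, 3), Add(17, 27)) = Mul(Rational(-29, 3), 44) = Rational(-1276, 3) ≈ -425.33)
Pow(Add(Function('p')(4, t), Mul(-1, h)), -1) = Pow(Add(4, Mul(-1, Rational(-1276, 3))), -1) = Pow(Add(4, Rational(1276, 3)), -1) = Pow(Rational(1288, 3), -1) = Rational(3, 1288)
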